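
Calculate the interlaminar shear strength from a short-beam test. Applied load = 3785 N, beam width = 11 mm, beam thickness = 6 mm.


ILSS = 3F/(4bh) = 3*3785/(4*11*6) = 43.01 MPa

43.01 MPa


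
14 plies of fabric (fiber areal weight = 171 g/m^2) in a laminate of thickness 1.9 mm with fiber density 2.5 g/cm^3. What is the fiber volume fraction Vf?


Vf = n * FAW / (rho_f * h * 1000) = 14 * 171 / (2.5 * 1.9 * 1000) = 0.504

0.504


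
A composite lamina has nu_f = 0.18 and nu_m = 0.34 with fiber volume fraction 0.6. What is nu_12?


nu_12 = nu_f*Vf + nu_m*(1-Vf) = 0.18*0.6 + 0.34*0.4 = 0.244

0.244


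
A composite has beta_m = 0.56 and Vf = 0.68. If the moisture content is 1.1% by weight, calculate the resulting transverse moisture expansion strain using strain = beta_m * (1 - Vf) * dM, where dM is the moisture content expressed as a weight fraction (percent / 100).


dM = 1.1/100 = 0.011
strain = beta_m * (1-Vf) * dM = 0.56 * 0.32 * 0.011 = 0.0019712

0.0019712


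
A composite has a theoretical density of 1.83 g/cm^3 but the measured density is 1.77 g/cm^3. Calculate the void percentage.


Void% = (rho_theo - rho_actual)/rho_theo * 100 = (1.83 - 1.77)/1.83 * 100 = 3.28%

3.28%


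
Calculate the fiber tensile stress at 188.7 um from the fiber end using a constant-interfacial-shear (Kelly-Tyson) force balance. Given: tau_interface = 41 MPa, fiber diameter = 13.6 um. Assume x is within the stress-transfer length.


Force balance: sigma_f * (pi*d^2/4) = tau * (pi*d) * x  ->  sigma_f = 4 * tau * x / d
sigma_f = 4 * 41 * 188.7 / 13.6 = 2275.5 MPa

2275.5 MPa


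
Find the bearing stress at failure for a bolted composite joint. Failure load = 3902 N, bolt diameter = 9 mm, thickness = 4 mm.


sigma_br = F/(d*h) = 3902/(9*4) = 108.4 MPa

108.4 MPa


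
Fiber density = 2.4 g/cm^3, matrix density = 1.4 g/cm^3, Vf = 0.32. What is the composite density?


rho_c = rho_f*Vf + rho_m*(1-Vf) = 2.4*0.32 + 1.4*0.68 = 1.72 g/cm^3

1.72 g/cm^3


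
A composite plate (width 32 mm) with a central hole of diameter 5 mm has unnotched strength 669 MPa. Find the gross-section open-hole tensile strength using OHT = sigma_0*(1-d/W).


OHT = sigma_0*(1-d/W) = 669*(1-5/32) = 564.5 MPa

564.5 MPa


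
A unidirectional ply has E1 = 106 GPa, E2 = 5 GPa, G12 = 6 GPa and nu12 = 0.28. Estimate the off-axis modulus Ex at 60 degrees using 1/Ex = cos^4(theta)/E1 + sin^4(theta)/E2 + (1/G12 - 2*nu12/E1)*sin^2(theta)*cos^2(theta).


cos^4(60) = 0.0625, sin^4(60) = 0.5625, sin^2(60)*cos^2(60) = 0.1875
1/G12 - 2*nu12/E1 = 1/6 - 2*0.28/106 = 0.161384 GPa^-1
1/Ex = 0.0625/106 + 0.5625/5 + 0.161384*0.1875 = 0.1433491 GPa^-1
Ex = 6.98 GPa

6.98 GPa


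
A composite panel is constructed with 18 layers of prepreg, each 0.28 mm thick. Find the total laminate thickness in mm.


h = n * t_ply = 18 * 0.28 = 5.04 mm

5.04 mm


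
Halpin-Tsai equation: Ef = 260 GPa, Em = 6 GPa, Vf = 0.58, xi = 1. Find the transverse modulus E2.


eta = (Ef/Em - 1)/(Ef/Em + xi) = (43.3333 - 1)/(43.3333 + 1) = 0.9549
E2 = Em*(1+xi*eta*Vf)/(1-eta*Vf) = 20.9 GPa

20.9 GPa


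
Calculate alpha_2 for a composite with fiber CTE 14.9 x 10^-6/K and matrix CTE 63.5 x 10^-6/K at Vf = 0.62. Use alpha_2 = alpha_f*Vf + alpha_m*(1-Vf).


alpha_2 = alpha_f*Vf + alpha_m*(1-Vf) = 14.9*0.62 + 63.5*0.38 = 33.4 x 10^-6/K

33.4 x 10^-6/K


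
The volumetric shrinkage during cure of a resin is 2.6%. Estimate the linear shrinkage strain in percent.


Linear shrinkage ≈ vol_shrink/3 = 2.6/3 = 0.867%

0.867%


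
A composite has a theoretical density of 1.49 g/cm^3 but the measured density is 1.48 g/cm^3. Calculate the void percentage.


Void% = (rho_theo - rho_actual)/rho_theo * 100 = (1.49 - 1.48)/1.49 * 100 = 0.67%

0.67%


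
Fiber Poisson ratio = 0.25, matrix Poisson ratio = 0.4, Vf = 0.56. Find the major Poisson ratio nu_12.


nu_12 = nu_f*Vf + nu_m*(1-Vf) = 0.25*0.56 + 0.4*0.44 = 0.316

0.316


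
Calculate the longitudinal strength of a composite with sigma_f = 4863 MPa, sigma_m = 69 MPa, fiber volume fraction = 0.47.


sigma_1 = sigma_f*Vf + sigma_m*(1-Vf) = 4863*0.47 + 69*0.53 = 2322.2 MPa

2322.2 MPa


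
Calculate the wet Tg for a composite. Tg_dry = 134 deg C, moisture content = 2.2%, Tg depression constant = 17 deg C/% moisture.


Tg_wet = Tg_dry - k*moisture = 134 - 17*2.2 = 96.6 deg C

96.6 deg C


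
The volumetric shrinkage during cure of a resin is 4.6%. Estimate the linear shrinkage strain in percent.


Linear shrinkage ≈ vol_shrink/3 = 4.6/3 = 1.533%

1.533%


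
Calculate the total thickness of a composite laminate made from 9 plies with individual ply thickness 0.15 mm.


h = n * t_ply = 9 * 0.15 = 1.35 mm

1.35 mm


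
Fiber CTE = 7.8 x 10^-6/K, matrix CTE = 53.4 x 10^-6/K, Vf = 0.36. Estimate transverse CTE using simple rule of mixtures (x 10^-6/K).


alpha_2 = alpha_f*Vf + alpha_m*(1-Vf) = 7.8*0.36 + 53.4*0.64 = 37.0 x 10^-6/K

37.0 x 10^-6/K


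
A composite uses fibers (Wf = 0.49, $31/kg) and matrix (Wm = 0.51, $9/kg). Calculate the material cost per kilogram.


Cost = cost_f*Wf + cost_m*Wm = 31*0.49 + 9*0.51 = $19.78/kg

$19.78/kg


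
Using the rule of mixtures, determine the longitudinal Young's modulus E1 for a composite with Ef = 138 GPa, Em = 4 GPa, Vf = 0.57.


E1 = Ef*Vf + Em*(1-Vf) = 138*0.57 + 4*0.43 = 80.38 GPa

80.38 GPa


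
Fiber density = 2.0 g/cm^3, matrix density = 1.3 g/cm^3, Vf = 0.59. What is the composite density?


rho_c = rho_f*Vf + rho_m*(1-Vf) = 2.0*0.59 + 1.3*0.41 = 1.713 g/cm^3

1.713 g/cm^3


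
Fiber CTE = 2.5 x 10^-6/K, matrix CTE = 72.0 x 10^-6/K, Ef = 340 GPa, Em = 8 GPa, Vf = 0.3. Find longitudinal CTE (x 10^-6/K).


E1 = Ef*Vf + Em*(1-Vf) = 107.6
alpha_1 = (alpha_f*Ef*Vf + alpha_m*Em*(1-Vf))/E1 = 6.12 x 10^-6/K

6.12 x 10^-6/K


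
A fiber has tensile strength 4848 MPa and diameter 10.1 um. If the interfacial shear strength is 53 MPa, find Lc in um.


Lc = sigma_f * d / (2 * tau_i) = 4848 * 10.1 / (2 * 53) = 461.9 um

461.9 um


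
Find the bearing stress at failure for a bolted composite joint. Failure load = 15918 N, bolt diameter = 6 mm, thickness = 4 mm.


sigma_br = F/(d*h) = 15918/(6*4) = 663.3 MPa

663.3 MPa


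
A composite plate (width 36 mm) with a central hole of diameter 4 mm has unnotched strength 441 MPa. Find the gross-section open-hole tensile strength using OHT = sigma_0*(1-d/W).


OHT = sigma_0*(1-d/W) = 441*(1-4/36) = 392.0 MPa

392.0 MPa


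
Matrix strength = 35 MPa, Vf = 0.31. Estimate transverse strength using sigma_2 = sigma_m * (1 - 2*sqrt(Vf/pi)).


factor = 1 - 2*sqrt(0.31/pi) = 0.3717
sigma_2 = 35 * 0.3717 = 13.01 MPa

13.01 MPa


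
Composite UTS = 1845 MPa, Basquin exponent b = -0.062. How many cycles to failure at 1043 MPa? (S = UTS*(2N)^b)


N = 0.5 * (S/UTS)^(1/b) = 0.5 * (1043/1845)^(1/-0.062) = 4946.8170 cycles

4946.8170 cycles


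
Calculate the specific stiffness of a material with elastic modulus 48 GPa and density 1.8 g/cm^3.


Specific stiffness = E/rho = 48/1.8 = 26.7 GPa/(g/cm^3)

26.7 GPa/(g/cm^3)


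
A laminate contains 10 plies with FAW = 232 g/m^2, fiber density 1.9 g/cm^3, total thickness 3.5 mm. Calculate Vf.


Vf = n * FAW / (rho_f * h * 1000) = 10 * 232 / (1.9 * 3.5 * 1000) = 0.3489

0.3489


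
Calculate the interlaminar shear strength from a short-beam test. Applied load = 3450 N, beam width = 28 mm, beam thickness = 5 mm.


ILSS = 3F/(4bh) = 3*3450/(4*28*5) = 18.48 MPa

18.48 MPa


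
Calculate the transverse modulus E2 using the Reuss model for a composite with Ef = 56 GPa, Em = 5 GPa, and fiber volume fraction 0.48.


1/E2 = Vf/Ef + (1-Vf)/Em = 0.48/56 + 0.52/5
E2 = 8.88 GPa

8.88 GPa


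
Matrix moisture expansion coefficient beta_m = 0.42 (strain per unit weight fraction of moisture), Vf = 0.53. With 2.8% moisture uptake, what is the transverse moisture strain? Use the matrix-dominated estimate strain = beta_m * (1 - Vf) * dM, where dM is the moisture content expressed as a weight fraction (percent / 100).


dM = 2.8/100 = 0.028
strain = beta_m * (1-Vf) * dM = 0.42 * 0.47 * 0.028 = 0.0055272

0.0055272


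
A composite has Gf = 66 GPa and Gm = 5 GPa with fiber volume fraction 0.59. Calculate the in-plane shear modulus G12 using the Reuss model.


1/G12 = Vf/Gf + (1-Vf)/Gm = 0.59/66 + 0.41/5
G12 = 11.0 GPa

11.0 GPa


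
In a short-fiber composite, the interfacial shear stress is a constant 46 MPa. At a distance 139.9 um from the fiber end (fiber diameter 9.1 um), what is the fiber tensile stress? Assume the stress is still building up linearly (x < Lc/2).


Force balance: sigma_f * (pi*d^2/4) = tau * (pi*d) * x  ->  sigma_f = 4 * tau * x / d
sigma_f = 4 * 46 * 139.9 / 9.1 = 2828.7 MPa

2828.7 MPa


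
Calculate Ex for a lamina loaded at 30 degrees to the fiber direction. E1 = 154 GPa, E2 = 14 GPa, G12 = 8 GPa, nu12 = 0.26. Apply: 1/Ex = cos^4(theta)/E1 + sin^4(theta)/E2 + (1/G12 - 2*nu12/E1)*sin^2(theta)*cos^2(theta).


cos^4(30) = 0.5625, sin^4(30) = 0.0625, sin^2(30)*cos^2(30) = 0.1875
1/G12 - 2*nu12/E1 = 1/8 - 2*0.26/154 = 0.121623 GPa^-1
1/Ex = 0.5625/154 + 0.0625/14 + 0.121623*0.1875 = 0.0309213 GPa^-1
Ex = 32.34 GPa

32.34 GPa


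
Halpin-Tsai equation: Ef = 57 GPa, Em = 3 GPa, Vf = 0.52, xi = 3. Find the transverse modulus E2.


eta = (Ef/Em - 1)/(Ef/Em + xi) = (19.0 - 1)/(19.0 + 3) = 0.8182
E2 = Em*(1+xi*eta*Vf)/(1-eta*Vf) = 11.89 GPa

11.89 GPa


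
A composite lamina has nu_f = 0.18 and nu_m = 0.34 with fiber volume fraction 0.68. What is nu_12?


nu_12 = nu_f*Vf + nu_m*(1-Vf) = 0.18*0.68 + 0.34*0.32 = 0.2312

0.2312


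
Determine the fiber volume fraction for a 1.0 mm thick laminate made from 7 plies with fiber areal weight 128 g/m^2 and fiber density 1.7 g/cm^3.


Vf = n * FAW / (rho_f * h * 1000) = 7 * 128 / (1.7 * 1.0 * 1000) = 0.5271

0.5271


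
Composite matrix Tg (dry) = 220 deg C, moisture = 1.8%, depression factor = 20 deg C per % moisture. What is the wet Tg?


Tg_wet = Tg_dry - k*moisture = 220 - 20*1.8 = 184.0 deg C

184.0 deg C


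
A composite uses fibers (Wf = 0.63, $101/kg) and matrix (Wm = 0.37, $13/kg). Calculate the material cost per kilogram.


Cost = cost_f*Wf + cost_m*Wm = 101*0.63 + 13*0.37 = $68.44/kg

$68.44/kg


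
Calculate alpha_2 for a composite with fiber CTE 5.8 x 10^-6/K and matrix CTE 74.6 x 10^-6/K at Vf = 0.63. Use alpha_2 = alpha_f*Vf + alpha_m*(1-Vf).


alpha_2 = alpha_f*Vf + alpha_m*(1-Vf) = 5.8*0.63 + 74.6*0.37 = 31.3 x 10^-6/K

31.3 x 10^-6/K


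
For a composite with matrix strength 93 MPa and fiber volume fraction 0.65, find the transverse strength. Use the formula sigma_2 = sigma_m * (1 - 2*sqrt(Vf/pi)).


factor = 1 - 2*sqrt(0.65/pi) = 0.0903
sigma_2 = 93 * 0.0903 = 8.4 MPa

8.4 MPa


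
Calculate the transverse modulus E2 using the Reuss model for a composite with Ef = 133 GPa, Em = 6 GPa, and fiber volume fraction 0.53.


1/E2 = Vf/Ef + (1-Vf)/Em = 0.53/133 + 0.47/6
E2 = 12.15 GPa

12.15 GPa


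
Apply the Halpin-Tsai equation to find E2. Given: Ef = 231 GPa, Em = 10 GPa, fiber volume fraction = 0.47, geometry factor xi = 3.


eta = (Ef/Em - 1)/(Ef/Em + xi) = (23.1 - 1)/(23.1 + 3) = 0.8467
E2 = Em*(1+xi*eta*Vf)/(1-eta*Vf) = 36.44 GPa

36.44 GPa


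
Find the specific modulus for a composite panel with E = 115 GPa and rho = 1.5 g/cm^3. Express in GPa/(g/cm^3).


Specific stiffness = E/rho = 115/1.5 = 76.7 GPa/(g/cm^3)

76.7 GPa/(g/cm^3)


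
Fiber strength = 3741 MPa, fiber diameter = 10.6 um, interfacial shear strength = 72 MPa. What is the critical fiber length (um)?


Lc = sigma_f * d / (2 * tau_i) = 3741 * 10.6 / (2 * 72) = 275.4 um

275.4 um


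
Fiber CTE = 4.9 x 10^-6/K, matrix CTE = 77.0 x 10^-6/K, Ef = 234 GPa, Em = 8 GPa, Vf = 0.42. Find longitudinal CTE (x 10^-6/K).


E1 = Ef*Vf + Em*(1-Vf) = 102.92
alpha_1 = (alpha_f*Ef*Vf + alpha_m*Em*(1-Vf))/E1 = 8.15 x 10^-6/K

8.15 x 10^-6/K


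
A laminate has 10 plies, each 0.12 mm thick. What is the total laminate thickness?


h = n * t_ply = 10 * 0.12 = 1.2 mm

1.2 mm


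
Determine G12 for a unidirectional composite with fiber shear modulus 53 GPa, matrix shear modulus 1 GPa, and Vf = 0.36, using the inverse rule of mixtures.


1/G12 = Vf/Gf + (1-Vf)/Gm = 0.36/53 + 0.64/1
G12 = 1.55 GPa

1.55 GPa


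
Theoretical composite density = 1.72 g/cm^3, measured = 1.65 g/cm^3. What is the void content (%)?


Void% = (rho_theo - rho_actual)/rho_theo * 100 = (1.72 - 1.65)/1.72 * 100 = 4.07%

4.07%


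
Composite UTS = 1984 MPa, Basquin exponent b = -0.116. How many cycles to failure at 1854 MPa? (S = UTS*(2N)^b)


N = 0.5 * (S/UTS)^(1/b) = 0.5 * (1854/1984)^(1/-0.116) = 0.8968 cycles

0.8968 cycles


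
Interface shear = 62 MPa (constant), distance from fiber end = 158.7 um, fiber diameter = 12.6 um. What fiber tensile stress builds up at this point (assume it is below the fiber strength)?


Force balance: sigma_f * (pi*d^2/4) = tau * (pi*d) * x  ->  sigma_f = 4 * tau * x / d
sigma_f = 4 * 62 * 158.7 / 12.6 = 3123.6 MPa

3123.6 MPa


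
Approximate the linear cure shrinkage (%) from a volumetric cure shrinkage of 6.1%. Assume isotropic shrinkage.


Linear shrinkage ≈ vol_shrink/3 = 6.1/3 = 2.033%

2.033%


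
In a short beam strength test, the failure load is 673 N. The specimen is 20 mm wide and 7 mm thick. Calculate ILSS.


ILSS = 3F/(4bh) = 3*673/(4*20*7) = 3.61 MPa

3.61 MPa


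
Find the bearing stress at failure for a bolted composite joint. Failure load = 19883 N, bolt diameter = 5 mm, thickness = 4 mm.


sigma_br = F/(d*h) = 19883/(5*4) = 994.2 MPa

994.2 MPa


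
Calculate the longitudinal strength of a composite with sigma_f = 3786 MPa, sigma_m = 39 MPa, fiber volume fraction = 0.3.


sigma_1 = sigma_f*Vf + sigma_m*(1-Vf) = 3786*0.3 + 39*0.7 = 1163.1 MPa

1163.1 MPa


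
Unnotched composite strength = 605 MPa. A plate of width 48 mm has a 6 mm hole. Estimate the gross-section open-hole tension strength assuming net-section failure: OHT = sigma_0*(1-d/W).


OHT = sigma_0*(1-d/W) = 605*(1-6/48) = 529.4 MPa

529.4 MPa


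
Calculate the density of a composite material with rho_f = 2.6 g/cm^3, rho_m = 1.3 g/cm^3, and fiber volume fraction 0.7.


rho_c = rho_f*Vf + rho_m*(1-Vf) = 2.6*0.7 + 1.3*0.3 = 2.21 g/cm^3

2.21 g/cm^3


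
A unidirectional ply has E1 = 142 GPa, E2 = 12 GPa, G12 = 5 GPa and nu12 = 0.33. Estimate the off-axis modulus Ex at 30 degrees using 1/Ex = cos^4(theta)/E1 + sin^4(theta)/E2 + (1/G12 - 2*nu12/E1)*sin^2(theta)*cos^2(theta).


cos^4(30) = 0.5625, sin^4(30) = 0.0625, sin^2(30)*cos^2(30) = 0.1875
1/G12 - 2*nu12/E1 = 1/5 - 2*0.33/142 = 0.195352 GPa^-1
1/Ex = 0.5625/142 + 0.0625/12 + 0.195352*0.1875 = 0.0457981 GPa^-1
Ex = 21.83 GPa

21.83 GPa


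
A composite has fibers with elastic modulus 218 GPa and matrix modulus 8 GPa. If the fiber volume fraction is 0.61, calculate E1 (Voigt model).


E1 = Ef*Vf + Em*(1-Vf) = 218*0.61 + 8*0.39 = 136.1 GPa

136.1 GPa


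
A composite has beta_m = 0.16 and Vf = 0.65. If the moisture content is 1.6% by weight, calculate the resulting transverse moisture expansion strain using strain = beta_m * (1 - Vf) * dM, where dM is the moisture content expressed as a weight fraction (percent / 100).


dM = 1.6/100 = 0.016
strain = beta_m * (1-Vf) * dM = 0.16 * 0.35 * 0.016 = 0.000896

0.000896


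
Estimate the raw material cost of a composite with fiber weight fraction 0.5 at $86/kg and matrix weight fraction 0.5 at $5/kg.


Cost = cost_f*Wf + cost_m*Wm = 86*0.5 + 5*0.5 = $45.5/kg

$45.5/kg


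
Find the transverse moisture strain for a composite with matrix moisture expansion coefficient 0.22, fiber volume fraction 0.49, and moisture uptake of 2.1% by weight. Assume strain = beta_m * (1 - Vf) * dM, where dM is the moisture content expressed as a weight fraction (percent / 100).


dM = 2.1/100 = 0.021
strain = beta_m * (1-Vf) * dM = 0.22 * 0.51 * 0.021 = 0.0023562

0.0023562


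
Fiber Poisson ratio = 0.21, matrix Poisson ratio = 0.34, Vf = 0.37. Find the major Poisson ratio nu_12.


nu_12 = nu_f*Vf + nu_m*(1-Vf) = 0.21*0.37 + 0.34*0.63 = 0.2919

0.2919


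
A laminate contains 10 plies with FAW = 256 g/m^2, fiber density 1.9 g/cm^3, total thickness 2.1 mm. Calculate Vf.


Vf = n * FAW / (rho_f * h * 1000) = 10 * 256 / (1.9 * 2.1 * 1000) = 0.6416

0.6416


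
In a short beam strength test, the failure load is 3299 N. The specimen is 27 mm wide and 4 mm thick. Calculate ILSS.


ILSS = 3F/(4bh) = 3*3299/(4*27*4) = 22.91 MPa

22.91 MPa


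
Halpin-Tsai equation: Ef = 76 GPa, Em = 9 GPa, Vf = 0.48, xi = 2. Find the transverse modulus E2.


eta = (Ef/Em - 1)/(Ef/Em + xi) = (8.4444 - 1)/(8.4444 + 2) = 0.7128
E2 = Em*(1+xi*eta*Vf)/(1-eta*Vf) = 23.04 GPa

23.04 GPa


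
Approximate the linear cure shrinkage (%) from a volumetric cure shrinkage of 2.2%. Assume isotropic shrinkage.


Linear shrinkage ≈ vol_shrink/3 = 2.2/3 = 0.733%

0.733%


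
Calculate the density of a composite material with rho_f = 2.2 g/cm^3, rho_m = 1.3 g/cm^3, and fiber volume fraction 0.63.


rho_c = rho_f*Vf + rho_m*(1-Vf) = 2.2*0.63 + 1.3*0.37 = 1.867 g/cm^3

1.867 g/cm^3


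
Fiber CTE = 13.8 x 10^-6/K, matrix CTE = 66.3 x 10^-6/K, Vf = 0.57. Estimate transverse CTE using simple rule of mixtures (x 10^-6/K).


alpha_2 = alpha_f*Vf + alpha_m*(1-Vf) = 13.8*0.57 + 66.3*0.43 = 36.4 x 10^-6/K

36.4 x 10^-6/K


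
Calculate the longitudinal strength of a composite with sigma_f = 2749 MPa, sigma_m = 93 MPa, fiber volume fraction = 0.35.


sigma_1 = sigma_f*Vf + sigma_m*(1-Vf) = 2749*0.35 + 93*0.65 = 1022.6 MPa

1022.6 MPa


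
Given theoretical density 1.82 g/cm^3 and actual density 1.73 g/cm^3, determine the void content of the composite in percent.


Void% = (rho_theo - rho_actual)/rho_theo * 100 = (1.82 - 1.73)/1.82 * 100 = 4.95%

4.95%


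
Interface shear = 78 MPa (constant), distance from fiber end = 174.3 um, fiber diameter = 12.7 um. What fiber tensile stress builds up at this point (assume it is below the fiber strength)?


Force balance: sigma_f * (pi*d^2/4) = tau * (pi*d) * x  ->  sigma_f = 4 * tau * x / d
sigma_f = 4 * 78 * 174.3 / 12.7 = 4282.0 MPa

4282.0 MPa


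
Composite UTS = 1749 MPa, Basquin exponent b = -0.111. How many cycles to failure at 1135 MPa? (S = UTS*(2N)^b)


N = 0.5 * (S/UTS)^(1/b) = 0.5 * (1135/1749)^(1/-0.111) = 24.5928 cycles

24.5928 cycles


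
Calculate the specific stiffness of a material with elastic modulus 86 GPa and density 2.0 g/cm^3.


Specific stiffness = E/rho = 86/2.0 = 43.0 GPa/(g/cm^3)

43.0 GPa/(g/cm^3)


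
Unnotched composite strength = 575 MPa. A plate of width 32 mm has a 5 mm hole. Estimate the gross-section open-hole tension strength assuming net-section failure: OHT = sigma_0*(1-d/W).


OHT = sigma_0*(1-d/W) = 575*(1-5/32) = 485.2 MPa

485.2 MPa


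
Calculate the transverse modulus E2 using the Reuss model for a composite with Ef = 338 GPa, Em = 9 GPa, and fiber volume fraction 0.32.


1/E2 = Vf/Ef + (1-Vf)/Em = 0.32/338 + 0.68/9
E2 = 13.07 GPa

13.07 GPa


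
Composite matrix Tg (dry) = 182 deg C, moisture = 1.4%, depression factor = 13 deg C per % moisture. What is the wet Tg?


Tg_wet = Tg_dry - k*moisture = 182 - 13*1.4 = 163.8 deg C

163.8 deg C


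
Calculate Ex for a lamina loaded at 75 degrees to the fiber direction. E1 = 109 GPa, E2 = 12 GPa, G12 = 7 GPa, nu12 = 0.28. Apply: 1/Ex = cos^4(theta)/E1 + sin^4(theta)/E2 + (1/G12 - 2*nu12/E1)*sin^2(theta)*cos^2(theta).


cos^4(75) = 0.004487, sin^4(75) = 0.870513, sin^2(75)*cos^2(75) = 0.0625
1/G12 - 2*nu12/E1 = 1/7 - 2*0.28/109 = 0.13772 GPa^-1
1/Ex = 0.004487/109 + 0.870513/12 + 0.13772*0.0625 = 0.0811914 GPa^-1
Ex = 12.32 GPa

12.32 GPa


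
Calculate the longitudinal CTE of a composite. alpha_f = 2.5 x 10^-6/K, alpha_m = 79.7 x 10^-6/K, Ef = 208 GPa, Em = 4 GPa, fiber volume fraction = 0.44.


E1 = Ef*Vf + Em*(1-Vf) = 93.76
alpha_1 = (alpha_f*Ef*Vf + alpha_m*Em*(1-Vf))/E1 = 4.34 x 10^-6/K

4.34 x 10^-6/K


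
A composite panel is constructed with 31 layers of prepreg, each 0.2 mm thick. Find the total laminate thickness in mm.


h = n * t_ply = 31 * 0.2 = 6.2 mm

6.2 mm


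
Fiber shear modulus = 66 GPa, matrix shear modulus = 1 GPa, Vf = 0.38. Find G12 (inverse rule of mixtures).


1/G12 = Vf/Gf + (1-Vf)/Gm = 0.38/66 + 0.62/1
G12 = 1.6 GPa

1.6 GPa


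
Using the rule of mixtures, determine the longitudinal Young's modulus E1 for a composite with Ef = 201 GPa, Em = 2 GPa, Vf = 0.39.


E1 = Ef*Vf + Em*(1-Vf) = 201*0.39 + 2*0.61 = 79.61 GPa

79.61 GPa


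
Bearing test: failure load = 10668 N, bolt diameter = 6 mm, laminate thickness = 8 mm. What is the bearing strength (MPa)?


sigma_br = F/(d*h) = 10668/(6*8) = 222.3 MPa

222.3 MPa


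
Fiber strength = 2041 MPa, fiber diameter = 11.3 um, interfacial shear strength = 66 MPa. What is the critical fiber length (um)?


Lc = sigma_f * d / (2 * tau_i) = 2041 * 11.3 / (2 * 66) = 174.7 um

174.7 um


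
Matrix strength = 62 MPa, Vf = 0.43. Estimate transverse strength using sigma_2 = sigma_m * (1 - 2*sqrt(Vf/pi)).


factor = 1 - 2*sqrt(0.43/pi) = 0.2601
sigma_2 = 62 * 0.2601 = 16.12 MPa

16.12 MPa


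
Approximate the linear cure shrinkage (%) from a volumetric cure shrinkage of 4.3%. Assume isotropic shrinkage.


Linear shrinkage ≈ vol_shrink/3 = 4.3/3 = 1.433%

1.433%


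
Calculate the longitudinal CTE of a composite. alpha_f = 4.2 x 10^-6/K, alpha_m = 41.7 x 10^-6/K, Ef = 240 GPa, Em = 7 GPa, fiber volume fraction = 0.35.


E1 = Ef*Vf + Em*(1-Vf) = 88.55
alpha_1 = (alpha_f*Ef*Vf + alpha_m*Em*(1-Vf))/E1 = 6.13 x 10^-6/K

6.13 x 10^-6/K


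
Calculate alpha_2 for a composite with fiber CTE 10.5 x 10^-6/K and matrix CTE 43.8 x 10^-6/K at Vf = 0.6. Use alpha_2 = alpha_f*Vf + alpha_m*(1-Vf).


alpha_2 = alpha_f*Vf + alpha_m*(1-Vf) = 10.5*0.6 + 43.8*0.4 = 23.8 x 10^-6/K

23.8 x 10^-6/K


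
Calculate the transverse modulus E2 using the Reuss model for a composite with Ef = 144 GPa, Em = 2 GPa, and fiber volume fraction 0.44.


1/E2 = Vf/Ef + (1-Vf)/Em = 0.44/144 + 0.56/2
E2 = 3.53 GPa

3.53 GPa


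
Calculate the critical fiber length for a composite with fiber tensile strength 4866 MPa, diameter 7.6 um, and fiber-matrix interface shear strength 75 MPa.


Lc = sigma_f * d / (2 * tau_i) = 4866 * 7.6 / (2 * 75) = 246.5 um

246.5 um


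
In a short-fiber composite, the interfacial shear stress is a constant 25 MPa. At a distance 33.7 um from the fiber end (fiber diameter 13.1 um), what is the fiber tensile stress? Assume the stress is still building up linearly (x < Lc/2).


Force balance: sigma_f * (pi*d^2/4) = tau * (pi*d) * x  ->  sigma_f = 4 * tau * x / d
sigma_f = 4 * 25 * 33.7 / 13.1 = 257.3 MPa

257.3 MPa


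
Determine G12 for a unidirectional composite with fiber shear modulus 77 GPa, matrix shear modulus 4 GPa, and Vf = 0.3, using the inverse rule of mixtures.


1/G12 = Vf/Gf + (1-Vf)/Gm = 0.3/77 + 0.7/4
G12 = 5.59 GPa

5.59 GPa


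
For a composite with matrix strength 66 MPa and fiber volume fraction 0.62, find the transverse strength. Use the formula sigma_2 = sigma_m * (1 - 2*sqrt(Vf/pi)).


factor = 1 - 2*sqrt(0.62/pi) = 0.1115
sigma_2 = 66 * 0.1115 = 7.36 MPa

7.36 MPa


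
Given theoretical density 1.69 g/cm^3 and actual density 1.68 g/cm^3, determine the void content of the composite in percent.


Void% = (rho_theo - rho_actual)/rho_theo * 100 = (1.69 - 1.68)/1.69 * 100 = 0.59%

0.59%


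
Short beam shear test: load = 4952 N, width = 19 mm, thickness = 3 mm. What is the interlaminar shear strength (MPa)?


ILSS = 3F/(4bh) = 3*4952/(4*19*3) = 65.16 MPa

65.16 MPa


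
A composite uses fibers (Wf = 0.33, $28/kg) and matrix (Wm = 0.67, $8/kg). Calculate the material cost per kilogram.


Cost = cost_f*Wf + cost_m*Wm = 28*0.33 + 8*0.67 = $14.6/kg

$14.6/kg


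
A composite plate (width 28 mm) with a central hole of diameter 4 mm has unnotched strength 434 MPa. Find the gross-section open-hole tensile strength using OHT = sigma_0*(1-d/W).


OHT = sigma_0*(1-d/W) = 434*(1-4/28) = 372.0 MPa

372.0 MPa


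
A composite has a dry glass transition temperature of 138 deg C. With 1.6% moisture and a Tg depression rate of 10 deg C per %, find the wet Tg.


Tg_wet = Tg_dry - k*moisture = 138 - 10*1.6 = 122.0 deg C

122.0 deg C


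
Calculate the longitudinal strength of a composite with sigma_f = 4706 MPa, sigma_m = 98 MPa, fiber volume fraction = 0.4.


sigma_1 = sigma_f*Vf + sigma_m*(1-Vf) = 4706*0.4 + 98*0.6 = 1941.2 MPa

1941.2 MPa


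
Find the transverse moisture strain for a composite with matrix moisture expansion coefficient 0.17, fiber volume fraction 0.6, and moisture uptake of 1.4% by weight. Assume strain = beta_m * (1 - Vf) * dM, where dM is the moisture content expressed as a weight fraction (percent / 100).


dM = 1.4/100 = 0.014
strain = beta_m * (1-Vf) * dM = 0.17 * 0.4 * 0.014 = 0.000952

0.000952


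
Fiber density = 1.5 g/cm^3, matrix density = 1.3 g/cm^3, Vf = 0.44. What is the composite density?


rho_c = rho_f*Vf + rho_m*(1-Vf) = 1.5*0.44 + 1.3*0.56 = 1.388 g/cm^3

1.388 g/cm^3


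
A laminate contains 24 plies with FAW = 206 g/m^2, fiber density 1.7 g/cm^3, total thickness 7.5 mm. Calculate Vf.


Vf = n * FAW / (rho_f * h * 1000) = 24 * 206 / (1.7 * 7.5 * 1000) = 0.3878

0.3878


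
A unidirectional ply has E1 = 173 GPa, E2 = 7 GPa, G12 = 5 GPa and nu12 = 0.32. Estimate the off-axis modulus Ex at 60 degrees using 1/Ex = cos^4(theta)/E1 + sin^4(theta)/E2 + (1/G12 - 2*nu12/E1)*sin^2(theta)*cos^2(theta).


cos^4(60) = 0.0625, sin^4(60) = 0.5625, sin^2(60)*cos^2(60) = 0.1875
1/G12 - 2*nu12/E1 = 1/5 - 2*0.32/173 = 0.196301 GPa^-1
1/Ex = 0.0625/173 + 0.5625/7 + 0.196301*0.1875 = 0.1175248 GPa^-1
Ex = 8.51 GPa

8.51 GPa


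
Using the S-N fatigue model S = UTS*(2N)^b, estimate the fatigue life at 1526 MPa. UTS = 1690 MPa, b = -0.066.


N = 0.5 * (S/UTS)^(1/b) = 0.5 * (1526/1690)^(1/-0.066) = 2.3478 cycles

2.3478 cycles


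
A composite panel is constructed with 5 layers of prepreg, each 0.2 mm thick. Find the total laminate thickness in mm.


h = n * t_ply = 5 * 0.2 = 1.0 mm

1.0 mm


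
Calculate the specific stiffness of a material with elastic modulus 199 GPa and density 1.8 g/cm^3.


Specific stiffness = E/rho = 199/1.8 = 110.6 GPa/(g/cm^3)

110.6 GPa/(g/cm^3)


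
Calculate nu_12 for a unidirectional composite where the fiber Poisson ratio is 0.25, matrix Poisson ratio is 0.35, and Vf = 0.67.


nu_12 = nu_f*Vf + nu_m*(1-Vf) = 0.25*0.67 + 0.35*0.33 = 0.283

0.283


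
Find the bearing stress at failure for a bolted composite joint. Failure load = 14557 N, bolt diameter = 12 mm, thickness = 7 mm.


sigma_br = F/(d*h) = 14557/(12*7) = 173.3 MPa

173.3 MPa


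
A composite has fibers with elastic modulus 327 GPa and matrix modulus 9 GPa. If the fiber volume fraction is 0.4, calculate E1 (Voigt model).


E1 = Ef*Vf + Em*(1-Vf) = 327*0.4 + 9*0.6 = 136.2 GPa

136.2 GPa


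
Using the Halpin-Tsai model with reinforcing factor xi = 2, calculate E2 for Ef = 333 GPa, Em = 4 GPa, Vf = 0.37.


eta = (Ef/Em - 1)/(Ef/Em + xi) = (83.25 - 1)/(83.25 + 2) = 0.9648
E2 = Em*(1+xi*eta*Vf)/(1-eta*Vf) = 10.66 GPa

10.66 GPa


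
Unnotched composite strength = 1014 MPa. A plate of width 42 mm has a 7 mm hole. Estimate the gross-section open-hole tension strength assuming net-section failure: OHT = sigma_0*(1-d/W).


OHT = sigma_0*(1-d/W) = 1014*(1-7/42) = 845.0 MPa

845.0 MPa


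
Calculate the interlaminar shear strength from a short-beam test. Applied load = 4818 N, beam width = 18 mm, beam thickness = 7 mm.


ILSS = 3F/(4bh) = 3*4818/(4*18*7) = 28.68 MPa

28.68 MPa


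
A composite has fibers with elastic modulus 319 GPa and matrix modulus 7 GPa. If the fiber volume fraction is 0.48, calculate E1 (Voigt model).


E1 = Ef*Vf + Em*(1-Vf) = 319*0.48 + 7*0.52 = 156.76 GPa

156.76 GPa


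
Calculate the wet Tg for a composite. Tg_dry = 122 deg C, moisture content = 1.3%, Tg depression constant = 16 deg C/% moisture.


Tg_wet = Tg_dry - k*moisture = 122 - 16*1.3 = 101.2 deg C

101.2 deg C


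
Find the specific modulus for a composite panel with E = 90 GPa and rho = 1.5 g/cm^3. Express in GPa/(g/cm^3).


Specific stiffness = E/rho = 90/1.5 = 60.0 GPa/(g/cm^3)

60.0 GPa/(g/cm^3)


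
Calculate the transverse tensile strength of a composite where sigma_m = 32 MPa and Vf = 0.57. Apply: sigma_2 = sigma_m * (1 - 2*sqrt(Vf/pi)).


factor = 1 - 2*sqrt(0.57/pi) = 0.1481
sigma_2 = 32 * 0.1481 = 4.74 MPa

4.74 MPa


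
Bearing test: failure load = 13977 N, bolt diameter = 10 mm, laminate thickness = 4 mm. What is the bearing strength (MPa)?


sigma_br = F/(d*h) = 13977/(10*4) = 349.4 MPa

349.4 MPa


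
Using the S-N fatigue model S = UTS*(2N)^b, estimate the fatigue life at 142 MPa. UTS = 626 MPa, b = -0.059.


N = 0.5 * (S/UTS)^(1/b) = 0.5 * (142/626)^(1/-0.059) = 4.1598e+10 cycles

4.1598e+10 cycles


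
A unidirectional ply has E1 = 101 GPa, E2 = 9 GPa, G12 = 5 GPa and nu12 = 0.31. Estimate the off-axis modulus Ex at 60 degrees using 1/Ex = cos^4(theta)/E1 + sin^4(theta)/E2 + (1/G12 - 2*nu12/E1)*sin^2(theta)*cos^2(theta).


cos^4(60) = 0.0625, sin^4(60) = 0.5625, sin^2(60)*cos^2(60) = 0.1875
1/G12 - 2*nu12/E1 = 1/5 - 2*0.31/101 = 0.193861 GPa^-1
1/Ex = 0.0625/101 + 0.5625/9 + 0.193861*0.1875 = 0.0994678 GPa^-1
Ex = 10.05 GPa

10.05 GPa


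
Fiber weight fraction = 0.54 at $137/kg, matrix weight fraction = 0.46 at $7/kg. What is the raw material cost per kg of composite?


Cost = cost_f*Wf + cost_m*Wm = 137*0.54 + 7*0.46 = $77.2/kg

$77.2/kg


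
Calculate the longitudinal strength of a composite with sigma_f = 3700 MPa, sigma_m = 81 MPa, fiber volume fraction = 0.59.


sigma_1 = sigma_f*Vf + sigma_m*(1-Vf) = 3700*0.59 + 81*0.41 = 2216.2 MPa

2216.2 MPa


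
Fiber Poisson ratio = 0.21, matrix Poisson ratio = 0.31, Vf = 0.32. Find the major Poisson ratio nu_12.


nu_12 = nu_f*Vf + nu_m*(1-Vf) = 0.21*0.32 + 0.31*0.68 = 0.278

0.278


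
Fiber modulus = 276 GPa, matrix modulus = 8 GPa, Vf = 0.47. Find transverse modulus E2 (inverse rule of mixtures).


1/E2 = Vf/Ef + (1-Vf)/Em = 0.47/276 + 0.53/8
E2 = 14.72 GPa

14.72 GPa


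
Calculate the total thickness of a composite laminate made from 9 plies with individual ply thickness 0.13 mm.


h = n * t_ply = 9 * 0.13 = 1.17 mm

1.17 mm


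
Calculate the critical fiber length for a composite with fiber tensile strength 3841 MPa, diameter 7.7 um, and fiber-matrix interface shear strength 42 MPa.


Lc = sigma_f * d / (2 * tau_i) = 3841 * 7.7 / (2 * 42) = 352.1 um

352.1 um


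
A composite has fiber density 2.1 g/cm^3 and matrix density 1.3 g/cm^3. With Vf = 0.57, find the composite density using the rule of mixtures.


rho_c = rho_f*Vf + rho_m*(1-Vf) = 2.1*0.57 + 1.3*0.43 = 1.756 g/cm^3

1.756 g/cm^3


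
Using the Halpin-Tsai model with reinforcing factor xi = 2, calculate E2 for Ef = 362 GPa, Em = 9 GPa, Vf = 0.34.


eta = (Ef/Em - 1)/(Ef/Em + xi) = (40.2222 - 1)/(40.2222 + 2) = 0.9289
E2 = Em*(1+xi*eta*Vf)/(1-eta*Vf) = 21.46 GPa

21.46 GPa


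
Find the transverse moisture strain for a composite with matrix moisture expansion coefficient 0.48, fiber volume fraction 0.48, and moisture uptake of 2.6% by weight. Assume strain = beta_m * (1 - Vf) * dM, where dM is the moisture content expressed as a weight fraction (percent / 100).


dM = 2.6/100 = 0.026
strain = beta_m * (1-Vf) * dM = 0.48 * 0.52 * 0.026 = 0.0064896

0.0064896


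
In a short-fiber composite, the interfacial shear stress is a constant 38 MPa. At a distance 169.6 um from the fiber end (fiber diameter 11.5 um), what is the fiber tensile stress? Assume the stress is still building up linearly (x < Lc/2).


Force balance: sigma_f * (pi*d^2/4) = tau * (pi*d) * x  ->  sigma_f = 4 * tau * x / d
sigma_f = 4 * 38 * 169.6 / 11.5 = 2241.7 MPa

2241.7 MPa


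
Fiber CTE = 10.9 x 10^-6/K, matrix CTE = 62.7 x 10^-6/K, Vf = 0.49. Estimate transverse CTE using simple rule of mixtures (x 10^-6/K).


alpha_2 = alpha_f*Vf + alpha_m*(1-Vf) = 10.9*0.49 + 62.7*0.51 = 37.3 x 10^-6/K

37.3 x 10^-6/K


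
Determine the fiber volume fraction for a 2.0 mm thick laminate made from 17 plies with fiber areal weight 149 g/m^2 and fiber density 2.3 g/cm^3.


Vf = n * FAW / (rho_f * h * 1000) = 17 * 149 / (2.3 * 2.0 * 1000) = 0.5507

0.5507


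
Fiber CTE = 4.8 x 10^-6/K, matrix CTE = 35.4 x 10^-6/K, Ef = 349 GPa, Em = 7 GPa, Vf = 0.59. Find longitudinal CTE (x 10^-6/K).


E1 = Ef*Vf + Em*(1-Vf) = 208.78
alpha_1 = (alpha_f*Ef*Vf + alpha_m*Em*(1-Vf))/E1 = 5.22 x 10^-6/K

5.22 x 10^-6/K


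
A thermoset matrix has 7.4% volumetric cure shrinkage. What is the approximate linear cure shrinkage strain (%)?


Linear shrinkage ≈ vol_shrink/3 = 7.4/3 = 2.467%

2.467%


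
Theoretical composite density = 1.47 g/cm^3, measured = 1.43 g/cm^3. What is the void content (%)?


Void% = (rho_theo - rho_actual)/rho_theo * 100 = (1.47 - 1.43)/1.47 * 100 = 2.72%

2.72%


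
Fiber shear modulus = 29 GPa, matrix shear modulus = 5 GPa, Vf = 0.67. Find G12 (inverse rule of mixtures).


1/G12 = Vf/Gf + (1-Vf)/Gm = 0.67/29 + 0.33/5
G12 = 11.22 GPa

11.22 GPa


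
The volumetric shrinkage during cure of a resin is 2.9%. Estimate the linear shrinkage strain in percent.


Linear shrinkage ≈ vol_shrink/3 = 2.9/3 = 0.967%

0.967%


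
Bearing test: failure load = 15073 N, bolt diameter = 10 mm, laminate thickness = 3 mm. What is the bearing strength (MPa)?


sigma_br = F/(d*h) = 15073/(10*3) = 502.4 MPa

502.4 MPa


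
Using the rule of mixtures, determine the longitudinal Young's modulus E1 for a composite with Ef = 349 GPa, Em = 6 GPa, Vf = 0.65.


E1 = Ef*Vf + Em*(1-Vf) = 349*0.65 + 6*0.35 = 228.95 GPa

228.95 GPa


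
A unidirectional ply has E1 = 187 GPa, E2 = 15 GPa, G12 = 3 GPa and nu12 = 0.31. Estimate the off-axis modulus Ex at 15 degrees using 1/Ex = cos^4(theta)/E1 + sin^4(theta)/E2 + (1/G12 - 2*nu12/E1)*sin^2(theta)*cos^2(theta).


cos^4(15) = 0.870513, sin^4(15) = 0.004487, sin^2(15)*cos^2(15) = 0.0625
1/G12 - 2*nu12/E1 = 1/3 - 2*0.31/187 = 0.330018 GPa^-1
1/Ex = 0.870513/187 + 0.004487/15 + 0.330018*0.0625 = 0.0255804 GPa^-1
Ex = 39.09 GPa

39.09 GPa


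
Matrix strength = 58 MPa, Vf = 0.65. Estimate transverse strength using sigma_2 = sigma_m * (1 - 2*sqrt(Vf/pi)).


factor = 1 - 2*sqrt(0.65/pi) = 0.0903
sigma_2 = 58 * 0.0903 = 5.24 MPa

5.24 MPa


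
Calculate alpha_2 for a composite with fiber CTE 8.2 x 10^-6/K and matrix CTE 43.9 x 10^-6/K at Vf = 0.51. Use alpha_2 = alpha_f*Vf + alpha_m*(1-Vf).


alpha_2 = alpha_f*Vf + alpha_m*(1-Vf) = 8.2*0.51 + 43.9*0.49 = 25.7 x 10^-6/K

25.7 x 10^-6/K


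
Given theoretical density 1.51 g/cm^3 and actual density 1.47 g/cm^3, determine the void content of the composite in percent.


Void% = (rho_theo - rho_actual)/rho_theo * 100 = (1.51 - 1.47)/1.51 * 100 = 2.65%

2.65%


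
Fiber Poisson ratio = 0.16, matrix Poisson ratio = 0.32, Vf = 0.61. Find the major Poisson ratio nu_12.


nu_12 = nu_f*Vf + nu_m*(1-Vf) = 0.16*0.61 + 0.32*0.39 = 0.2224

0.2224


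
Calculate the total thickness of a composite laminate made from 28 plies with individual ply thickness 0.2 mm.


h = n * t_ply = 28 * 0.2 = 5.6 mm

5.6 mm


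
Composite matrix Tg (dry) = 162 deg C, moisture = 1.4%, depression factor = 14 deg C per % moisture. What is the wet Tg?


Tg_wet = Tg_dry - k*moisture = 162 - 14*1.4 = 142.4 deg C

142.4 deg C


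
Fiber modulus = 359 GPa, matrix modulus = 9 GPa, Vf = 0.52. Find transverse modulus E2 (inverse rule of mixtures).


1/E2 = Vf/Ef + (1-Vf)/Em = 0.52/359 + 0.48/9
E2 = 18.25 GPa

18.25 GPa


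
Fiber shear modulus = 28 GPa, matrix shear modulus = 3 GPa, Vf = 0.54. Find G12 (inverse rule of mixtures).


1/G12 = Vf/Gf + (1-Vf)/Gm = 0.54/28 + 0.46/3
G12 = 5.79 GPa

5.79 GPa


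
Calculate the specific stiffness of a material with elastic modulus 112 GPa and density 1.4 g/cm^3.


Specific stiffness = E/rho = 112/1.4 = 80.0 GPa/(g/cm^3)

80.0 GPa/(g/cm^3)


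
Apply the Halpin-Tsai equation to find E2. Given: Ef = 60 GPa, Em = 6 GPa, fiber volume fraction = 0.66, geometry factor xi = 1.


eta = (Ef/Em - 1)/(Ef/Em + xi) = (10.0 - 1)/(10.0 + 1) = 0.8182
E2 = Em*(1+xi*eta*Vf)/(1-eta*Vf) = 20.09 GPa

20.09 GPa


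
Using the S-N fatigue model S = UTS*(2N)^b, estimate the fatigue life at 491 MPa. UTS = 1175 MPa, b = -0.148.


N = 0.5 * (S/UTS)^(1/b) = 0.5 * (491/1175)^(1/-0.148) = 181.7549 cycles

181.7549 cycles


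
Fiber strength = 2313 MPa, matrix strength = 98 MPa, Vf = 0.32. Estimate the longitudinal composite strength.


sigma_1 = sigma_f*Vf + sigma_m*(1-Vf) = 2313*0.32 + 98*0.68 = 806.8 MPa

806.8 MPa


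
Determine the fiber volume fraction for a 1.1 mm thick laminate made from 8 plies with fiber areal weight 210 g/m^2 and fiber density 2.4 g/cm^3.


Vf = n * FAW / (rho_f * h * 1000) = 8 * 210 / (2.4 * 1.1 * 1000) = 0.6364

0.6364


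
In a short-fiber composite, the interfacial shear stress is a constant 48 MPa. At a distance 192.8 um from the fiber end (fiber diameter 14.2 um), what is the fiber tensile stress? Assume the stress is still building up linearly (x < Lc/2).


Force balance: sigma_f * (pi*d^2/4) = tau * (pi*d) * x  ->  sigma_f = 4 * tau * x / d
sigma_f = 4 * 48 * 192.8 / 14.2 = 2606.9 MPa

2606.9 MPa


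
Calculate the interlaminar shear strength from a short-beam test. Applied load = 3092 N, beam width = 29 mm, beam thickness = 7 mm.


ILSS = 3F/(4bh) = 3*3092/(4*29*7) = 11.42 MPa

11.42 MPa


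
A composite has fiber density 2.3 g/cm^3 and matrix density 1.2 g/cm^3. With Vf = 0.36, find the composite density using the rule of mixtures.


rho_c = rho_f*Vf + rho_m*(1-Vf) = 2.3*0.36 + 1.2*0.64 = 1.596 g/cm^3

1.596 g/cm^3


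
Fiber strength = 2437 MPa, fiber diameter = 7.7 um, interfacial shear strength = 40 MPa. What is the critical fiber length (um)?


Lc = sigma_f * d / (2 * tau_i) = 2437 * 7.7 / (2 * 40) = 234.6 um

234.6 um


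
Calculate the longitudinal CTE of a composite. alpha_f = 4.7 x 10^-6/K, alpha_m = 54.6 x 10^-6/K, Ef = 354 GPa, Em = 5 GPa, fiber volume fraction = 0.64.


E1 = Ef*Vf + Em*(1-Vf) = 228.36
alpha_1 = (alpha_f*Ef*Vf + alpha_m*Em*(1-Vf))/E1 = 5.09 x 10^-6/K

5.09 x 10^-6/K


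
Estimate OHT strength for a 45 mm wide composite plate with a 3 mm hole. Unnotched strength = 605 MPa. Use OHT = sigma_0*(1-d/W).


OHT = sigma_0*(1-d/W) = 605*(1-3/45) = 564.7 MPa

564.7 MPa


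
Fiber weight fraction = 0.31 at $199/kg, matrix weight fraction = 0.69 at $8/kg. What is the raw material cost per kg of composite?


Cost = cost_f*Wf + cost_m*Wm = 199*0.31 + 8*0.69 = $67.21/kg

$67.21/kg


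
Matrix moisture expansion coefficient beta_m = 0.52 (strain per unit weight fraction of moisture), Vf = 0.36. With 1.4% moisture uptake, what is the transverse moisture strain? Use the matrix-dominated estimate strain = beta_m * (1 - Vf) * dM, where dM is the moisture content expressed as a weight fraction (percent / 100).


dM = 1.4/100 = 0.014
strain = beta_m * (1-Vf) * dM = 0.52 * 0.64 * 0.014 = 0.0046592

0.0046592


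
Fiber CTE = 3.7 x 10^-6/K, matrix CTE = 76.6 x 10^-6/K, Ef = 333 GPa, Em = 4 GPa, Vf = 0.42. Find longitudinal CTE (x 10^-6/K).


E1 = Ef*Vf + Em*(1-Vf) = 142.18
alpha_1 = (alpha_f*Ef*Vf + alpha_m*Em*(1-Vf))/E1 = 4.89 x 10^-6/K

4.89 x 10^-6/K


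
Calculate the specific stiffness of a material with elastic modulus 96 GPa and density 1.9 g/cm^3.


Specific stiffness = E/rho = 96/1.9 = 50.5 GPa/(g/cm^3)

50.5 GPa/(g/cm^3)
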